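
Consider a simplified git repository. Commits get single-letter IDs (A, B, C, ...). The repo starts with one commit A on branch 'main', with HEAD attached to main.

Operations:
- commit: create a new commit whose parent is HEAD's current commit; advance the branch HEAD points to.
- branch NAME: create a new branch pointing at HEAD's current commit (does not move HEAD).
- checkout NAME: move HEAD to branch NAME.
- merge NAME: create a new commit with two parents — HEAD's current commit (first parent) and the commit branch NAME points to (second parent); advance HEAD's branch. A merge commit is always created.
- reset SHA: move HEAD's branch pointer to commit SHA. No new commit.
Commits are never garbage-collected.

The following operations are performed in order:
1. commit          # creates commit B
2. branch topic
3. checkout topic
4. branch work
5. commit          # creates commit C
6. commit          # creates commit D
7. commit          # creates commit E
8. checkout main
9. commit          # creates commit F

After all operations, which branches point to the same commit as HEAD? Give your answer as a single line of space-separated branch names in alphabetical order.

Answer: main

Derivation:
After op 1 (commit): HEAD=main@B [main=B]
After op 2 (branch): HEAD=main@B [main=B topic=B]
After op 3 (checkout): HEAD=topic@B [main=B topic=B]
After op 4 (branch): HEAD=topic@B [main=B topic=B work=B]
After op 5 (commit): HEAD=topic@C [main=B topic=C work=B]
After op 6 (commit): HEAD=topic@D [main=B topic=D work=B]
After op 7 (commit): HEAD=topic@E [main=B topic=E work=B]
After op 8 (checkout): HEAD=main@B [main=B topic=E work=B]
After op 9 (commit): HEAD=main@F [main=F topic=E work=B]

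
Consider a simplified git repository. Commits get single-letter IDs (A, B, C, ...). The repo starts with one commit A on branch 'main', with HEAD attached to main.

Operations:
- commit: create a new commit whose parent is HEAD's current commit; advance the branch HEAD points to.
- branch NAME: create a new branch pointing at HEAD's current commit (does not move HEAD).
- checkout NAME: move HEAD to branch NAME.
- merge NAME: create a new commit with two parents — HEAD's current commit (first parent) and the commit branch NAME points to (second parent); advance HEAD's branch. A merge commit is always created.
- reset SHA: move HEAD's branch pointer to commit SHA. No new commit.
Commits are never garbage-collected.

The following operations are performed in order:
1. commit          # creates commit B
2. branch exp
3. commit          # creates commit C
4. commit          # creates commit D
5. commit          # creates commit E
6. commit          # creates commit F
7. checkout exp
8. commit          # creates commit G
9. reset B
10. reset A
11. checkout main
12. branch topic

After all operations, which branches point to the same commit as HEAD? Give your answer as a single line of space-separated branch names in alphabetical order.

Answer: main topic

Derivation:
After op 1 (commit): HEAD=main@B [main=B]
After op 2 (branch): HEAD=main@B [exp=B main=B]
After op 3 (commit): HEAD=main@C [exp=B main=C]
After op 4 (commit): HEAD=main@D [exp=B main=D]
After op 5 (commit): HEAD=main@E [exp=B main=E]
After op 6 (commit): HEAD=main@F [exp=B main=F]
After op 7 (checkout): HEAD=exp@B [exp=B main=F]
After op 8 (commit): HEAD=exp@G [exp=G main=F]
After op 9 (reset): HEAD=exp@B [exp=B main=F]
After op 10 (reset): HEAD=exp@A [exp=A main=F]
After op 11 (checkout): HEAD=main@F [exp=A main=F]
After op 12 (branch): HEAD=main@F [exp=A main=F topic=F]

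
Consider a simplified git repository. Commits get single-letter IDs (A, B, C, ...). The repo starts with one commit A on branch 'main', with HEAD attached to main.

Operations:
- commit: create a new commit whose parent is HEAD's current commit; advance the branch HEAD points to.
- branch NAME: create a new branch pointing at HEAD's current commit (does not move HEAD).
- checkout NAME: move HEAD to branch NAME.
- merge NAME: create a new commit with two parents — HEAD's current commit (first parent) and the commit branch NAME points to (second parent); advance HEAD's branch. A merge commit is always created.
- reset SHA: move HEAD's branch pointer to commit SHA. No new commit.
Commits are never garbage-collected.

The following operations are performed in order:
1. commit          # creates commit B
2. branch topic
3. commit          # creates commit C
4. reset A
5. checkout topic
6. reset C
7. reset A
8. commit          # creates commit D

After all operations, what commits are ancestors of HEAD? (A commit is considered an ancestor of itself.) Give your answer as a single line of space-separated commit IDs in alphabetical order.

Answer: A D

Derivation:
After op 1 (commit): HEAD=main@B [main=B]
After op 2 (branch): HEAD=main@B [main=B topic=B]
After op 3 (commit): HEAD=main@C [main=C topic=B]
After op 4 (reset): HEAD=main@A [main=A topic=B]
After op 5 (checkout): HEAD=topic@B [main=A topic=B]
After op 6 (reset): HEAD=topic@C [main=A topic=C]
After op 7 (reset): HEAD=topic@A [main=A topic=A]
After op 8 (commit): HEAD=topic@D [main=A topic=D]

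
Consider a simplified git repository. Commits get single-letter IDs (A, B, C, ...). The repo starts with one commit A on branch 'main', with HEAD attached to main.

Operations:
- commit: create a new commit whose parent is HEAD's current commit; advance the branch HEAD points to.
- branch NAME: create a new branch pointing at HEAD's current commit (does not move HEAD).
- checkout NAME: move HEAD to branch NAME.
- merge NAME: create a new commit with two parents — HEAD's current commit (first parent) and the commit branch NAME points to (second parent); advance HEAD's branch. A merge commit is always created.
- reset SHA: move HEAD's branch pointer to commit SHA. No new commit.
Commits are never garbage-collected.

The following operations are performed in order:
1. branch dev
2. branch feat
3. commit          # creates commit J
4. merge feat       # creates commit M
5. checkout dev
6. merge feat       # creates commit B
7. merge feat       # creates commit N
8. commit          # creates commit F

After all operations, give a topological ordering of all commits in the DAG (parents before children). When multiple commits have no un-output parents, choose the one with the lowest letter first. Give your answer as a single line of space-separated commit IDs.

After op 1 (branch): HEAD=main@A [dev=A main=A]
After op 2 (branch): HEAD=main@A [dev=A feat=A main=A]
After op 3 (commit): HEAD=main@J [dev=A feat=A main=J]
After op 4 (merge): HEAD=main@M [dev=A feat=A main=M]
After op 5 (checkout): HEAD=dev@A [dev=A feat=A main=M]
After op 6 (merge): HEAD=dev@B [dev=B feat=A main=M]
After op 7 (merge): HEAD=dev@N [dev=N feat=A main=M]
After op 8 (commit): HEAD=dev@F [dev=F feat=A main=M]
commit A: parents=[]
commit B: parents=['A', 'A']
commit F: parents=['N']
commit J: parents=['A']
commit M: parents=['J', 'A']
commit N: parents=['B', 'A']

Answer: A B J M N F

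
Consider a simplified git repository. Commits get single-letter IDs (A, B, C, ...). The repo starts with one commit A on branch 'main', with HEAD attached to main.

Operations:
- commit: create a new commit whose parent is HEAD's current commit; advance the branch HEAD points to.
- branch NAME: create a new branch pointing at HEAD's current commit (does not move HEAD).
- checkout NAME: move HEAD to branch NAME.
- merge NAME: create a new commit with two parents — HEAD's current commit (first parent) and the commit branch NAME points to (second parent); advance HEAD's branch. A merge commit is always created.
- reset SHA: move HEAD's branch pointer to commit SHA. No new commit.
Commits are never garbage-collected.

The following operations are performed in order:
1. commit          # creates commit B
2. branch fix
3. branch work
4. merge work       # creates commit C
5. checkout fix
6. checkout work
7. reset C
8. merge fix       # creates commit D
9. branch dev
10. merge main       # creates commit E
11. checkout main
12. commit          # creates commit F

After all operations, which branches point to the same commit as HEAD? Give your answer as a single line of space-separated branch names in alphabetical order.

Answer: main

Derivation:
After op 1 (commit): HEAD=main@B [main=B]
After op 2 (branch): HEAD=main@B [fix=B main=B]
After op 3 (branch): HEAD=main@B [fix=B main=B work=B]
After op 4 (merge): HEAD=main@C [fix=B main=C work=B]
After op 5 (checkout): HEAD=fix@B [fix=B main=C work=B]
After op 6 (checkout): HEAD=work@B [fix=B main=C work=B]
After op 7 (reset): HEAD=work@C [fix=B main=C work=C]
After op 8 (merge): HEAD=work@D [fix=B main=C work=D]
After op 9 (branch): HEAD=work@D [dev=D fix=B main=C work=D]
After op 10 (merge): HEAD=work@E [dev=D fix=B main=C work=E]
After op 11 (checkout): HEAD=main@C [dev=D fix=B main=C work=E]
After op 12 (commit): HEAD=main@F [dev=D fix=B main=F work=E]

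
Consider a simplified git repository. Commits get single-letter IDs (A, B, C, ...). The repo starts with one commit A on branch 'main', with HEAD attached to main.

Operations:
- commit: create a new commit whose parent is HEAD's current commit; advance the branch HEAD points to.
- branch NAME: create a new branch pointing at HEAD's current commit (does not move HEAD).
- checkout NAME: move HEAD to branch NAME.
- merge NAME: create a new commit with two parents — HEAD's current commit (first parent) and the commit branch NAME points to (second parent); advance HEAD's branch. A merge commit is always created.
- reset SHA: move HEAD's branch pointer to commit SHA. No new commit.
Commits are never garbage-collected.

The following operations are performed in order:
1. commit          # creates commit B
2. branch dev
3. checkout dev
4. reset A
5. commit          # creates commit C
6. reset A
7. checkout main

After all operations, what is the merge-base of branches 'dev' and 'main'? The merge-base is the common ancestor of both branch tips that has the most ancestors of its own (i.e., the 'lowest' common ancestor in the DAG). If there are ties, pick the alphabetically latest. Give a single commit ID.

After op 1 (commit): HEAD=main@B [main=B]
After op 2 (branch): HEAD=main@B [dev=B main=B]
After op 3 (checkout): HEAD=dev@B [dev=B main=B]
After op 4 (reset): HEAD=dev@A [dev=A main=B]
After op 5 (commit): HEAD=dev@C [dev=C main=B]
After op 6 (reset): HEAD=dev@A [dev=A main=B]
After op 7 (checkout): HEAD=main@B [dev=A main=B]
ancestors(dev=A): ['A']
ancestors(main=B): ['A', 'B']
common: ['A']

Answer: A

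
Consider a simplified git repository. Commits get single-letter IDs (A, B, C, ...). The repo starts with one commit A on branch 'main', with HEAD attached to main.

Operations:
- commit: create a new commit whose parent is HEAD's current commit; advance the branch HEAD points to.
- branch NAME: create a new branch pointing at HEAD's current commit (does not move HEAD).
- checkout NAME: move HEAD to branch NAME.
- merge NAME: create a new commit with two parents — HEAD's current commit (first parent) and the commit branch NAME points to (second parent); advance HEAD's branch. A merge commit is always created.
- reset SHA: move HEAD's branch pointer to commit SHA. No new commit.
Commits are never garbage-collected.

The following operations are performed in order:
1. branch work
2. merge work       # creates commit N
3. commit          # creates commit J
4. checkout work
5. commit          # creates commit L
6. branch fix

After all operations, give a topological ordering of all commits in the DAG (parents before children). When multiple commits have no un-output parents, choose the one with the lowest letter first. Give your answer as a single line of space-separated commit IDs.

Answer: A L N J

Derivation:
After op 1 (branch): HEAD=main@A [main=A work=A]
After op 2 (merge): HEAD=main@N [main=N work=A]
After op 3 (commit): HEAD=main@J [main=J work=A]
After op 4 (checkout): HEAD=work@A [main=J work=A]
After op 5 (commit): HEAD=work@L [main=J work=L]
After op 6 (branch): HEAD=work@L [fix=L main=J work=L]
commit A: parents=[]
commit J: parents=['N']
commit L: parents=['A']
commit N: parents=['A', 'A']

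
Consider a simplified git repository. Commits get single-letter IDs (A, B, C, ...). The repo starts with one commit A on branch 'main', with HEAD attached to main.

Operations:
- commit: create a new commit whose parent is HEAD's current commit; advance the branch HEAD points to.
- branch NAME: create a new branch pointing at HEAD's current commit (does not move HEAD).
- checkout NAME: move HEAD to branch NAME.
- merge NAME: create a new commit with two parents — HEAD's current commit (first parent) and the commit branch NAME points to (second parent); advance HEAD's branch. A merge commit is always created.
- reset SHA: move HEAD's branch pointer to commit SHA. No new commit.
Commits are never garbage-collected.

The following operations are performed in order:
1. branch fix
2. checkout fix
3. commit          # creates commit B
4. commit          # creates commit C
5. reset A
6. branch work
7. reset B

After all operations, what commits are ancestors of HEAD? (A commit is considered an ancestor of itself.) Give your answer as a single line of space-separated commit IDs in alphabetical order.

Answer: A B

Derivation:
After op 1 (branch): HEAD=main@A [fix=A main=A]
After op 2 (checkout): HEAD=fix@A [fix=A main=A]
After op 3 (commit): HEAD=fix@B [fix=B main=A]
After op 4 (commit): HEAD=fix@C [fix=C main=A]
After op 5 (reset): HEAD=fix@A [fix=A main=A]
After op 6 (branch): HEAD=fix@A [fix=A main=A work=A]
After op 7 (reset): HEAD=fix@B [fix=B main=A work=A]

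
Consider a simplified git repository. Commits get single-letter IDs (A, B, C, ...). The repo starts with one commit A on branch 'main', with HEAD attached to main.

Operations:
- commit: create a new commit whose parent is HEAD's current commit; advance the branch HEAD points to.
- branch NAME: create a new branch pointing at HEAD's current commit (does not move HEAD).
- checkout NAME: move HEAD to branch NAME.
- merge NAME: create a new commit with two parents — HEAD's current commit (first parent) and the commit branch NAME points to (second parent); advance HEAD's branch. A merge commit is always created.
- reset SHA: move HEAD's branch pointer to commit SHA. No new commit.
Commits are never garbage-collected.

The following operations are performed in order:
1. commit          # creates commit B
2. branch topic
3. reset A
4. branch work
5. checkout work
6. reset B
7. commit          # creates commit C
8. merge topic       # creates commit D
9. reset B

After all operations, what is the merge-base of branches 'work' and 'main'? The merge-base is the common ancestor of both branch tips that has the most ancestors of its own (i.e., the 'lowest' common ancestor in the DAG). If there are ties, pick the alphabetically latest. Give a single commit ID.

Answer: A

Derivation:
After op 1 (commit): HEAD=main@B [main=B]
After op 2 (branch): HEAD=main@B [main=B topic=B]
After op 3 (reset): HEAD=main@A [main=A topic=B]
After op 4 (branch): HEAD=main@A [main=A topic=B work=A]
After op 5 (checkout): HEAD=work@A [main=A topic=B work=A]
After op 6 (reset): HEAD=work@B [main=A topic=B work=B]
After op 7 (commit): HEAD=work@C [main=A topic=B work=C]
After op 8 (merge): HEAD=work@D [main=A topic=B work=D]
After op 9 (reset): HEAD=work@B [main=A topic=B work=B]
ancestors(work=B): ['A', 'B']
ancestors(main=A): ['A']
common: ['A']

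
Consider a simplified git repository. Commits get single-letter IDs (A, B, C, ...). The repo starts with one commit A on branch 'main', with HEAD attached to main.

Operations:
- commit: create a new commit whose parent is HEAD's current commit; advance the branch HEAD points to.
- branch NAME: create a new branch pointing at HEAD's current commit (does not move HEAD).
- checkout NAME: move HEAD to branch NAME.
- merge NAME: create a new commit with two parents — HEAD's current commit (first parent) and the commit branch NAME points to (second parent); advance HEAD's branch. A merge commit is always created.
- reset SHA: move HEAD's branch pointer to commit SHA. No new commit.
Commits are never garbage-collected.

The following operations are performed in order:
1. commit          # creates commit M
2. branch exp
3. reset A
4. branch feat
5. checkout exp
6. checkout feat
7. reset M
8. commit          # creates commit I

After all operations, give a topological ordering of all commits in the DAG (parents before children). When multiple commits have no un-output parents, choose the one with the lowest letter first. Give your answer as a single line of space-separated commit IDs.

Answer: A M I

Derivation:
After op 1 (commit): HEAD=main@M [main=M]
After op 2 (branch): HEAD=main@M [exp=M main=M]
After op 3 (reset): HEAD=main@A [exp=M main=A]
After op 4 (branch): HEAD=main@A [exp=M feat=A main=A]
After op 5 (checkout): HEAD=exp@M [exp=M feat=A main=A]
After op 6 (checkout): HEAD=feat@A [exp=M feat=A main=A]
After op 7 (reset): HEAD=feat@M [exp=M feat=M main=A]
After op 8 (commit): HEAD=feat@I [exp=M feat=I main=A]
commit A: parents=[]
commit I: parents=['M']
commit M: parents=['A']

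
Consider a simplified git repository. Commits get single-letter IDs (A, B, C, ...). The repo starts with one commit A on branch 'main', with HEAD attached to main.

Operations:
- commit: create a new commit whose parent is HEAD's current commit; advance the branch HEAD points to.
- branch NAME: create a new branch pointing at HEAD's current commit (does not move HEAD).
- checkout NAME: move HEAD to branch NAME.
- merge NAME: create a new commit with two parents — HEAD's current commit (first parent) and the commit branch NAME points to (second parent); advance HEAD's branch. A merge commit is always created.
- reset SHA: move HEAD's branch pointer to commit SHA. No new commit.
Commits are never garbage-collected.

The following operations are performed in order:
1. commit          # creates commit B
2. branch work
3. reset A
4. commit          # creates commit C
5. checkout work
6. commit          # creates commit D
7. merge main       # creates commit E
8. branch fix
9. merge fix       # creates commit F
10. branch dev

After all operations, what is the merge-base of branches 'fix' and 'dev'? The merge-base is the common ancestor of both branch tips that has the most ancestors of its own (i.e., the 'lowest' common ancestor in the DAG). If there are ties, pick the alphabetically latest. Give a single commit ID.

Answer: E

Derivation:
After op 1 (commit): HEAD=main@B [main=B]
After op 2 (branch): HEAD=main@B [main=B work=B]
After op 3 (reset): HEAD=main@A [main=A work=B]
After op 4 (commit): HEAD=main@C [main=C work=B]
After op 5 (checkout): HEAD=work@B [main=C work=B]
After op 6 (commit): HEAD=work@D [main=C work=D]
After op 7 (merge): HEAD=work@E [main=C work=E]
After op 8 (branch): HEAD=work@E [fix=E main=C work=E]
After op 9 (merge): HEAD=work@F [fix=E main=C work=F]
After op 10 (branch): HEAD=work@F [dev=F fix=E main=C work=F]
ancestors(fix=E): ['A', 'B', 'C', 'D', 'E']
ancestors(dev=F): ['A', 'B', 'C', 'D', 'E', 'F']
common: ['A', 'B', 'C', 'D', 'E']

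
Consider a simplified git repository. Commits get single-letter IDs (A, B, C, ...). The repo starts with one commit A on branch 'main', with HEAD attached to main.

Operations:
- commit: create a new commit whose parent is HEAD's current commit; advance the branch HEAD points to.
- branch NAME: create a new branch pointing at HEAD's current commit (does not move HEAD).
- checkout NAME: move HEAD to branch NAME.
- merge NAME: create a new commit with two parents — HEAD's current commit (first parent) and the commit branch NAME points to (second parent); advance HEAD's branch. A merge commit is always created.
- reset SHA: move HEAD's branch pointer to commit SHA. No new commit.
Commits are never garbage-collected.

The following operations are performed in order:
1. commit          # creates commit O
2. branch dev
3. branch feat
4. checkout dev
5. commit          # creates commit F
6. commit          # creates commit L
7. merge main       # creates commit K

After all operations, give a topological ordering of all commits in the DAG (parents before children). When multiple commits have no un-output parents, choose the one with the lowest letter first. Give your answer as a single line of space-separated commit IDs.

Answer: A O F L K

Derivation:
After op 1 (commit): HEAD=main@O [main=O]
After op 2 (branch): HEAD=main@O [dev=O main=O]
After op 3 (branch): HEAD=main@O [dev=O feat=O main=O]
After op 4 (checkout): HEAD=dev@O [dev=O feat=O main=O]
After op 5 (commit): HEAD=dev@F [dev=F feat=O main=O]
After op 6 (commit): HEAD=dev@L [dev=L feat=O main=O]
After op 7 (merge): HEAD=dev@K [dev=K feat=O main=O]
commit A: parents=[]
commit F: parents=['O']
commit K: parents=['L', 'O']
commit L: parents=['F']
commit O: parents=['A']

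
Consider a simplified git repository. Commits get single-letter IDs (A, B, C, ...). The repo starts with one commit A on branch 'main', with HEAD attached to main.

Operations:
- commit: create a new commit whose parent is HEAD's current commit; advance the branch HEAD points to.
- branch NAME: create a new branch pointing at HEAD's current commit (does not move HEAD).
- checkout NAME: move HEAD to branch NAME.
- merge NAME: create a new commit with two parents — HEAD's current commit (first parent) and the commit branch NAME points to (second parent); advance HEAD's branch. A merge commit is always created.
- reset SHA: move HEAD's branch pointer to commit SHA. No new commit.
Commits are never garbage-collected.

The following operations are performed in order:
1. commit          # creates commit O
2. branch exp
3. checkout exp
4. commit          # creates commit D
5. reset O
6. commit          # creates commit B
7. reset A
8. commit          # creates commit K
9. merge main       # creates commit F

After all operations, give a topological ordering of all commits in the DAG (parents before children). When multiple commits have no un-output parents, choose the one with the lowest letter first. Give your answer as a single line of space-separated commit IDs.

Answer: A K O B D F

Derivation:
After op 1 (commit): HEAD=main@O [main=O]
After op 2 (branch): HEAD=main@O [exp=O main=O]
After op 3 (checkout): HEAD=exp@O [exp=O main=O]
After op 4 (commit): HEAD=exp@D [exp=D main=O]
After op 5 (reset): HEAD=exp@O [exp=O main=O]
After op 6 (commit): HEAD=exp@B [exp=B main=O]
After op 7 (reset): HEAD=exp@A [exp=A main=O]
After op 8 (commit): HEAD=exp@K [exp=K main=O]
After op 9 (merge): HEAD=exp@F [exp=F main=O]
commit A: parents=[]
commit B: parents=['O']
commit D: parents=['O']
commit F: parents=['K', 'O']
commit K: parents=['A']
commit O: parents=['A']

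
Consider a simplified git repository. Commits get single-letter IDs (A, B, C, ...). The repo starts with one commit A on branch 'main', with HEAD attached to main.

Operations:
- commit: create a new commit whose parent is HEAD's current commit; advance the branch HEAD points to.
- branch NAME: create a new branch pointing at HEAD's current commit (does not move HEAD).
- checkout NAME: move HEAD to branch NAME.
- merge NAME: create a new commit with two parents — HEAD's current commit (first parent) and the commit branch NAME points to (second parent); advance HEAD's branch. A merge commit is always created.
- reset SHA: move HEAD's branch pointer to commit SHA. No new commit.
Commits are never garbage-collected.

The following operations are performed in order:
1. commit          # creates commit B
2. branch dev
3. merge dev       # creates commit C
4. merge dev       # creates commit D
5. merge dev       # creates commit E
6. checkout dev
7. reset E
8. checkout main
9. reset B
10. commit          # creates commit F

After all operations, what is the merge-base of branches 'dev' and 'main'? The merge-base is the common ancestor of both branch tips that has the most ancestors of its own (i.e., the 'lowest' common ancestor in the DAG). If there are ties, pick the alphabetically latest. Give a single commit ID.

Answer: B

Derivation:
After op 1 (commit): HEAD=main@B [main=B]
After op 2 (branch): HEAD=main@B [dev=B main=B]
After op 3 (merge): HEAD=main@C [dev=B main=C]
After op 4 (merge): HEAD=main@D [dev=B main=D]
After op 5 (merge): HEAD=main@E [dev=B main=E]
After op 6 (checkout): HEAD=dev@B [dev=B main=E]
After op 7 (reset): HEAD=dev@E [dev=E main=E]
After op 8 (checkout): HEAD=main@E [dev=E main=E]
After op 9 (reset): HEAD=main@B [dev=E main=B]
After op 10 (commit): HEAD=main@F [dev=E main=F]
ancestors(dev=E): ['A', 'B', 'C', 'D', 'E']
ancestors(main=F): ['A', 'B', 'F']
common: ['A', 'B']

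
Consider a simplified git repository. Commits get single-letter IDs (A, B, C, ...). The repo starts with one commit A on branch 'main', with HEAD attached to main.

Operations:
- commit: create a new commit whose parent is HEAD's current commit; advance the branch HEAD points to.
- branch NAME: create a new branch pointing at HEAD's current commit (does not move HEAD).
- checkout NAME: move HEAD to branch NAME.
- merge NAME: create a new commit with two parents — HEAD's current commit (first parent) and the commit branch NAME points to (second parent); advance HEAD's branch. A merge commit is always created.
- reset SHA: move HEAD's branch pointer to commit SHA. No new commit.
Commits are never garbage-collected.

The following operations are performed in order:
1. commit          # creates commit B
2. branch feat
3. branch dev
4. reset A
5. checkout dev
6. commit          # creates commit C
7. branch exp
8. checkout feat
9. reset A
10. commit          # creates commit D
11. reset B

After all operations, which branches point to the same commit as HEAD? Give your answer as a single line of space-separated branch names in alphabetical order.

Answer: feat

Derivation:
After op 1 (commit): HEAD=main@B [main=B]
After op 2 (branch): HEAD=main@B [feat=B main=B]
After op 3 (branch): HEAD=main@B [dev=B feat=B main=B]
After op 4 (reset): HEAD=main@A [dev=B feat=B main=A]
After op 5 (checkout): HEAD=dev@B [dev=B feat=B main=A]
After op 6 (commit): HEAD=dev@C [dev=C feat=B main=A]
After op 7 (branch): HEAD=dev@C [dev=C exp=C feat=B main=A]
After op 8 (checkout): HEAD=feat@B [dev=C exp=C feat=B main=A]
After op 9 (reset): HEAD=feat@A [dev=C exp=C feat=A main=A]
After op 10 (commit): HEAD=feat@D [dev=C exp=C feat=D main=A]
After op 11 (reset): HEAD=feat@B [dev=C exp=C feat=B main=A]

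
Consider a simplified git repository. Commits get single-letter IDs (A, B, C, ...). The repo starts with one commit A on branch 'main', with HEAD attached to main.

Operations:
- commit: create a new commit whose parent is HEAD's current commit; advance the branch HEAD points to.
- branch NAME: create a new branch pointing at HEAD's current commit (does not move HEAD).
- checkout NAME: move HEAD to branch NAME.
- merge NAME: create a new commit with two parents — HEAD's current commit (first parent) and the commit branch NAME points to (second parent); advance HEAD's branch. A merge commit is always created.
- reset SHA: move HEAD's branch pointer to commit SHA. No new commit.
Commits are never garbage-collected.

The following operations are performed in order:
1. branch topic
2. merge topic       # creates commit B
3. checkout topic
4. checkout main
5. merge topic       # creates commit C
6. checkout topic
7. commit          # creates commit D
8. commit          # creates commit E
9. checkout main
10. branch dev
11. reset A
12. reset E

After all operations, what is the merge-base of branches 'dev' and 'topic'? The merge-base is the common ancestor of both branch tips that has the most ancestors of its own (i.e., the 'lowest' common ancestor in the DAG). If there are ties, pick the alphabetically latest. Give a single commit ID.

After op 1 (branch): HEAD=main@A [main=A topic=A]
After op 2 (merge): HEAD=main@B [main=B topic=A]
After op 3 (checkout): HEAD=topic@A [main=B topic=A]
After op 4 (checkout): HEAD=main@B [main=B topic=A]
After op 5 (merge): HEAD=main@C [main=C topic=A]
After op 6 (checkout): HEAD=topic@A [main=C topic=A]
After op 7 (commit): HEAD=topic@D [main=C topic=D]
After op 8 (commit): HEAD=topic@E [main=C topic=E]
After op 9 (checkout): HEAD=main@C [main=C topic=E]
After op 10 (branch): HEAD=main@C [dev=C main=C topic=E]
After op 11 (reset): HEAD=main@A [dev=C main=A topic=E]
After op 12 (reset): HEAD=main@E [dev=C main=E topic=E]
ancestors(dev=C): ['A', 'B', 'C']
ancestors(topic=E): ['A', 'D', 'E']
common: ['A']

Answer: A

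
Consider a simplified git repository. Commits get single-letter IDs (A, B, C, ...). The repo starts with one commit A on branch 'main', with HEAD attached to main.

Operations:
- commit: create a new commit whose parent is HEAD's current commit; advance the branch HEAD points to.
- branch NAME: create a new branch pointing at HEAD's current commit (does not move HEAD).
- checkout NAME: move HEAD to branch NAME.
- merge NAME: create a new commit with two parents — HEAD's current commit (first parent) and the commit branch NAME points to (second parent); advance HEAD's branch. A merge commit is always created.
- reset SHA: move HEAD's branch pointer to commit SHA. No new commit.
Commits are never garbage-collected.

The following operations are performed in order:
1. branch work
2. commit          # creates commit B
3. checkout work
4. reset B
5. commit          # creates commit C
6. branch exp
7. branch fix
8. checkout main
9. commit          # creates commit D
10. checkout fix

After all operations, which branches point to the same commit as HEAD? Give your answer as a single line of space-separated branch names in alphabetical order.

After op 1 (branch): HEAD=main@A [main=A work=A]
After op 2 (commit): HEAD=main@B [main=B work=A]
After op 3 (checkout): HEAD=work@A [main=B work=A]
After op 4 (reset): HEAD=work@B [main=B work=B]
After op 5 (commit): HEAD=work@C [main=B work=C]
After op 6 (branch): HEAD=work@C [exp=C main=B work=C]
After op 7 (branch): HEAD=work@C [exp=C fix=C main=B work=C]
After op 8 (checkout): HEAD=main@B [exp=C fix=C main=B work=C]
After op 9 (commit): HEAD=main@D [exp=C fix=C main=D work=C]
After op 10 (checkout): HEAD=fix@C [exp=C fix=C main=D work=C]

Answer: exp fix work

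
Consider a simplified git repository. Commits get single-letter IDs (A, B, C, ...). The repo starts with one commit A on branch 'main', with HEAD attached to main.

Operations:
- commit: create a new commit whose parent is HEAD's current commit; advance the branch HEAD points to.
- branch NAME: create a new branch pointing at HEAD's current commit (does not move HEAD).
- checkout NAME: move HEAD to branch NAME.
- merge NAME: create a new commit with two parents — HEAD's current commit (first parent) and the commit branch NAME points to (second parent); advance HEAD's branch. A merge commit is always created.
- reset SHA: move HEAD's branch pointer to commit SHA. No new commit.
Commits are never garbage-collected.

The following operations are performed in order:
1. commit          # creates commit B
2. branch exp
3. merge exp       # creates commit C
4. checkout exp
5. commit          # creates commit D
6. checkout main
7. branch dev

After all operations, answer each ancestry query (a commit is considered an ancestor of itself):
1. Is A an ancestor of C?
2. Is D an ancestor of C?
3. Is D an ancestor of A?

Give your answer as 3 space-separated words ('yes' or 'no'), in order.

After op 1 (commit): HEAD=main@B [main=B]
After op 2 (branch): HEAD=main@B [exp=B main=B]
After op 3 (merge): HEAD=main@C [exp=B main=C]
After op 4 (checkout): HEAD=exp@B [exp=B main=C]
After op 5 (commit): HEAD=exp@D [exp=D main=C]
After op 6 (checkout): HEAD=main@C [exp=D main=C]
After op 7 (branch): HEAD=main@C [dev=C exp=D main=C]
ancestors(C) = {A,B,C}; A in? yes
ancestors(C) = {A,B,C}; D in? no
ancestors(A) = {A}; D in? no

Answer: yes no no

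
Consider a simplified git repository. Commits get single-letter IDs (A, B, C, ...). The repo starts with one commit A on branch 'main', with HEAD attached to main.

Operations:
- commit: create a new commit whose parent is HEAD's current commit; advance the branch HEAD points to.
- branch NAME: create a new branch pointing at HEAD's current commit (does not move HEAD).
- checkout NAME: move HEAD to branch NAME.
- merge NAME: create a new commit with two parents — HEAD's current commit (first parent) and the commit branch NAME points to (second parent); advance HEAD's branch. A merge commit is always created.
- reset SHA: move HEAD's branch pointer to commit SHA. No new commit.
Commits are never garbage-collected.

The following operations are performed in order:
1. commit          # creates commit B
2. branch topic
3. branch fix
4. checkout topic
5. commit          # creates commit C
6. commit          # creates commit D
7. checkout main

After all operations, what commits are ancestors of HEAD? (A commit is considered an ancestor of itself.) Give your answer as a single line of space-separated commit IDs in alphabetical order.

After op 1 (commit): HEAD=main@B [main=B]
After op 2 (branch): HEAD=main@B [main=B topic=B]
After op 3 (branch): HEAD=main@B [fix=B main=B topic=B]
After op 4 (checkout): HEAD=topic@B [fix=B main=B topic=B]
After op 5 (commit): HEAD=topic@C [fix=B main=B topic=C]
After op 6 (commit): HEAD=topic@D [fix=B main=B topic=D]
After op 7 (checkout): HEAD=main@B [fix=B main=B topic=D]

Answer: A B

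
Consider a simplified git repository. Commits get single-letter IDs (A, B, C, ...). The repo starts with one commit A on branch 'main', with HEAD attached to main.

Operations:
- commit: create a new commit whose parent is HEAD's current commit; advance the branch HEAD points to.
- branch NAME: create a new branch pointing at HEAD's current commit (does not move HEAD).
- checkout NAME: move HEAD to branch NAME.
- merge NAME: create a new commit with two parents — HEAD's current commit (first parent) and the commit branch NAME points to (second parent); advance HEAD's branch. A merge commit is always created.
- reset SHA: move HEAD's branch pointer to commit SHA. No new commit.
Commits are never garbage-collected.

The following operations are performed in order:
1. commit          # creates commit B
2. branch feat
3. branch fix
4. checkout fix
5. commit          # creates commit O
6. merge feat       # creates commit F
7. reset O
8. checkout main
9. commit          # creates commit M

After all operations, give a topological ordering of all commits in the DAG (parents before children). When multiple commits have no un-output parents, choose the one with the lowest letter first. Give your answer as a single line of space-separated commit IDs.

Answer: A B M O F

Derivation:
After op 1 (commit): HEAD=main@B [main=B]
After op 2 (branch): HEAD=main@B [feat=B main=B]
After op 3 (branch): HEAD=main@B [feat=B fix=B main=B]
After op 4 (checkout): HEAD=fix@B [feat=B fix=B main=B]
After op 5 (commit): HEAD=fix@O [feat=B fix=O main=B]
After op 6 (merge): HEAD=fix@F [feat=B fix=F main=B]
After op 7 (reset): HEAD=fix@O [feat=B fix=O main=B]
After op 8 (checkout): HEAD=main@B [feat=B fix=O main=B]
After op 9 (commit): HEAD=main@M [feat=B fix=O main=M]
commit A: parents=[]
commit B: parents=['A']
commit F: parents=['O', 'B']
commit M: parents=['B']
commit O: parents=['B']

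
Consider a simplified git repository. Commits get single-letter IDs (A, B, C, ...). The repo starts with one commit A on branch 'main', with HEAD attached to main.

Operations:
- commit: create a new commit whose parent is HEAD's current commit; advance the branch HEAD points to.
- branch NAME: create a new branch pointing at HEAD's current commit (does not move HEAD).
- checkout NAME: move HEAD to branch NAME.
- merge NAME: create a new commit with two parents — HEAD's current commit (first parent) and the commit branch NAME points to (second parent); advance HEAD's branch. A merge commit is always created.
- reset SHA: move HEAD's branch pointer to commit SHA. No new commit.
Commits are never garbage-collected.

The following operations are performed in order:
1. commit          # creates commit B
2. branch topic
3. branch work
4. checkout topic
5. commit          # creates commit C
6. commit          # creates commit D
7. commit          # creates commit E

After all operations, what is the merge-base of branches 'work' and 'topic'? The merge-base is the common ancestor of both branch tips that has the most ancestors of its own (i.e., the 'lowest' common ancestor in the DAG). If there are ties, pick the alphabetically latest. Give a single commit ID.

Answer: B

Derivation:
After op 1 (commit): HEAD=main@B [main=B]
After op 2 (branch): HEAD=main@B [main=B topic=B]
After op 3 (branch): HEAD=main@B [main=B topic=B work=B]
After op 4 (checkout): HEAD=topic@B [main=B topic=B work=B]
After op 5 (commit): HEAD=topic@C [main=B topic=C work=B]
After op 6 (commit): HEAD=topic@D [main=B topic=D work=B]
After op 7 (commit): HEAD=topic@E [main=B topic=E work=B]
ancestors(work=B): ['A', 'B']
ancestors(topic=E): ['A', 'B', 'C', 'D', 'E']
common: ['A', 'B']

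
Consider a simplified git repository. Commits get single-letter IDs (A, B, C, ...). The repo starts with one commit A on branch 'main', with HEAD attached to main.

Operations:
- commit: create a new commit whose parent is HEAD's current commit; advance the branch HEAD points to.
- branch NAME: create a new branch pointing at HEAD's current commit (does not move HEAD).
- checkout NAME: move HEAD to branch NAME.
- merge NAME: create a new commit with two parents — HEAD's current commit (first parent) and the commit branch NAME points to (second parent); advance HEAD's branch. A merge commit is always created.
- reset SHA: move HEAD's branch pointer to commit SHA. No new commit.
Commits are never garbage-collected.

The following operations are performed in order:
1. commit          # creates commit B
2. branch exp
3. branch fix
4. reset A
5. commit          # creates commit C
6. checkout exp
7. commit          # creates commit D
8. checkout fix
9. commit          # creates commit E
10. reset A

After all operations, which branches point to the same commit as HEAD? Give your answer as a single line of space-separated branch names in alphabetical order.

After op 1 (commit): HEAD=main@B [main=B]
After op 2 (branch): HEAD=main@B [exp=B main=B]
After op 3 (branch): HEAD=main@B [exp=B fix=B main=B]
After op 4 (reset): HEAD=main@A [exp=B fix=B main=A]
After op 5 (commit): HEAD=main@C [exp=B fix=B main=C]
After op 6 (checkout): HEAD=exp@B [exp=B fix=B main=C]
After op 7 (commit): HEAD=exp@D [exp=D fix=B main=C]
After op 8 (checkout): HEAD=fix@B [exp=D fix=B main=C]
After op 9 (commit): HEAD=fix@E [exp=D fix=E main=C]
After op 10 (reset): HEAD=fix@A [exp=D fix=A main=C]

Answer: fix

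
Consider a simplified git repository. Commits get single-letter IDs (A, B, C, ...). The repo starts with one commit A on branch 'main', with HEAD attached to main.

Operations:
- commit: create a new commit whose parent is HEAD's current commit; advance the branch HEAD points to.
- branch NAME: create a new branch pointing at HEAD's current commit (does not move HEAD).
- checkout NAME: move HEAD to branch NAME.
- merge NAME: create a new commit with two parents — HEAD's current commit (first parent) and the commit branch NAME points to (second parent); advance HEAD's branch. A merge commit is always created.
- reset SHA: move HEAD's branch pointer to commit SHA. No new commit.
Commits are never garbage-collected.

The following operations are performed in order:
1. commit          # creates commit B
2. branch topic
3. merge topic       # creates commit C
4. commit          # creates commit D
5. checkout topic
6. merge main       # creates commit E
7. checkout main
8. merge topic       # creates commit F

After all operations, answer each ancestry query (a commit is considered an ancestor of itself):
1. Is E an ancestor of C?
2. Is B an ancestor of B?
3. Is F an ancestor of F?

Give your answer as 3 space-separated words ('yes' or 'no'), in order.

After op 1 (commit): HEAD=main@B [main=B]
After op 2 (branch): HEAD=main@B [main=B topic=B]
After op 3 (merge): HEAD=main@C [main=C topic=B]
After op 4 (commit): HEAD=main@D [main=D topic=B]
After op 5 (checkout): HEAD=topic@B [main=D topic=B]
After op 6 (merge): HEAD=topic@E [main=D topic=E]
After op 7 (checkout): HEAD=main@D [main=D topic=E]
After op 8 (merge): HEAD=main@F [main=F topic=E]
ancestors(C) = {A,B,C}; E in? no
ancestors(B) = {A,B}; B in? yes
ancestors(F) = {A,B,C,D,E,F}; F in? yes

Answer: no yes yes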